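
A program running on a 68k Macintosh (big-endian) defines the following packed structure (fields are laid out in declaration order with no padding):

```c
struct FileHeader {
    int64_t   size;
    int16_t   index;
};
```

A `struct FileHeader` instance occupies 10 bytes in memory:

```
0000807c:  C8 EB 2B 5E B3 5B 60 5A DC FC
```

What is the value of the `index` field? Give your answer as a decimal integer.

-8964

`index` follows `size` (8 bytes), so it starts at byte offset 8 and occupies 2 bytes.
Bytes at offsets 8..9: DC FC.
In big-endian order the high byte comes first in memory.
The bytes are already most-significant first: 0xDCFC.
Top bit is set, so as a signed 16-bit value this is 0xDCFC − 2^16 = -8964.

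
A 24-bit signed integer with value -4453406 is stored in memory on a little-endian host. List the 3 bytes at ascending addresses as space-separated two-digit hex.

Two's complement of -4453406 in 24 bits: 4453406 = 0x43F41E; invert → 0xBC0BE1; add 1 → 0xBC0BE2.
Split into bytes (most-significant first): BC 0B E2.
Little-endian stores the least-significant byte at the lowest address.
So at ascending addresses the bytes are E2 0B BC.

E2 0B BC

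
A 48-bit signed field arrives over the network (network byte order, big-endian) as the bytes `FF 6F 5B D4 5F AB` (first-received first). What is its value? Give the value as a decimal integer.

-621229613141

Big-endian stores the most-significant byte at the lowest address.
The bytes are already most-significant first: 0xFF6F5BD45FAB.
Top bit is set, so as a signed 48-bit value this is 0xFF6F5BD45FAB − 2^48 = -621229613141.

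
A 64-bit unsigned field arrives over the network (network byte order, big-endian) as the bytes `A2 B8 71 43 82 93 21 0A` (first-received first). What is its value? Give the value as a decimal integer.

Big-endian: lowest address holds the most-significant byte.
The bytes are already most-significant first: 0xA2B871438293210A.
0xA2B871438293210A = 11725246164626514186.

11725246164626514186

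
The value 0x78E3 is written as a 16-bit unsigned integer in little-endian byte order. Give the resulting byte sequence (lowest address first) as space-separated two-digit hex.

Split into bytes (most-significant first): 78 E3.
Little-endian stores the least-significant byte at the lowest address.
So at ascending addresses the bytes are E3 78.

E3 78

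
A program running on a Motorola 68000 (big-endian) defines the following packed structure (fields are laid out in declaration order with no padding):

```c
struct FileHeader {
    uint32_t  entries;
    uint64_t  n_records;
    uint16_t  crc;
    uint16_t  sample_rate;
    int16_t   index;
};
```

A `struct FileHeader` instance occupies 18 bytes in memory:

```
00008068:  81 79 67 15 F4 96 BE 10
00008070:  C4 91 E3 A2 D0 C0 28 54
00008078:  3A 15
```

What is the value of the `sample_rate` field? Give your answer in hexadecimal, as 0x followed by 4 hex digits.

0x2854

`sample_rate` follows `entries` (4 B), `n_records` (8 B), `crc` (2 B), so it starts at offset 4 + 8 + 2 = 14 and occupies 2 bytes.
Bytes at offsets 14..15: 28 54.
Big-endian stores the most-significant byte at the lowest address.
The bytes are already most-significant first: 0x2854.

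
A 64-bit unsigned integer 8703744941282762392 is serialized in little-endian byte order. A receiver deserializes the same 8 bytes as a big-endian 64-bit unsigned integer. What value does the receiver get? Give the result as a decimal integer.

10961413913814092152

8703744941282762392 in 64-bit hexadecimal is 0x78C9E9E8E0C31E98.
Stored little-endian, the bytes at ascending addresses are 98 1E C3 E0 E8 E9 C9 78.
Read back as big-endian, the last byte is least significant, giving 0x981EC3E0E8E9C978.
0x981EC3E0E8E9C978 = 10961413913814092152.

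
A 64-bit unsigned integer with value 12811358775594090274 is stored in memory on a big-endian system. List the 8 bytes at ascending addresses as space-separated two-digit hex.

12811358775594090274 in hexadecimal, padded to 64 bits, is 0xB1CB16EDCD5E7F22.
Split into bytes (most-significant first): B1 CB 16 ED CD 5E 7F 22.
In big-endian order the high byte comes first in memory.
So the memory order matches the most-significant-first order: B1 CB 16 ED CD 5E 7F 22.

B1 CB 16 ED CD 5E 7F 22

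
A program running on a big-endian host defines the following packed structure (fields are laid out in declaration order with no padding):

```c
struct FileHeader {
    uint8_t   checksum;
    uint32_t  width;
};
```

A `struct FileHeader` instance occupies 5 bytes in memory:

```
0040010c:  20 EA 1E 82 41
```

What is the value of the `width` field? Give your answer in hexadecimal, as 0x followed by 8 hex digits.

0xEA1E8241

`width` follows `checksum` (1 byte), so it starts at byte offset 1 and occupies 4 bytes.
Bytes at offsets 1..4: EA 1E 82 41.
Big-endian stores the most-significant byte at the lowest address.
The bytes are already most-significant first: 0xEA1E8241.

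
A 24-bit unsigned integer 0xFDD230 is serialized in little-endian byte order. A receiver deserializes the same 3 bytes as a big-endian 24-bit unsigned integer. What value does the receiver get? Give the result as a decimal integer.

3199741

Stored little-endian, the bytes at ascending addresses are 30 D2 FD.
Read back as big-endian, the last byte is least significant, giving 0x30D2FD.
0x30D2FD = 3199741.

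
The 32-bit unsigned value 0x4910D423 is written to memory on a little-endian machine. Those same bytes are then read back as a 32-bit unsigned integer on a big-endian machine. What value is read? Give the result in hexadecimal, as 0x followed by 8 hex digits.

0x23D41049

Stored little-endian, the bytes at ascending addresses are 23 D4 10 49.
Read back as big-endian, the last byte is least significant, giving 0x23D41049.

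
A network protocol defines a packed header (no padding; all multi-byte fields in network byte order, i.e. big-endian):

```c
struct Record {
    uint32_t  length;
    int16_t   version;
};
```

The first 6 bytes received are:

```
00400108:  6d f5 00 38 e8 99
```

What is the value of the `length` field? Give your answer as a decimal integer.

`length` is the first field, at byte offset 0, occupying 4 bytes.
Bytes at offsets 0..3: 6D F5 00 38.
Big-endian: lowest address holds the most-significant byte.
The bytes are already most-significant first: 0x6DF50038.
0x6DF50038 = 1844772920.

1844772920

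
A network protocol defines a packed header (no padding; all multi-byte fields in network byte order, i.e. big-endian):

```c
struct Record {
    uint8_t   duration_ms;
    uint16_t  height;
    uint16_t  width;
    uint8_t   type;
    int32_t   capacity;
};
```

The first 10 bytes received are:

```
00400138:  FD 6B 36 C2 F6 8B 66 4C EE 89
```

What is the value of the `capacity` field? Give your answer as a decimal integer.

1716317833

`capacity` follows `duration_ms` (1 B), `height` (2 B), `width` (2 B), `type` (1 B), so it starts at offset 1 + 2 + 2 + 1 = 6 and occupies 4 bytes.
Bytes at offsets 6..9: 66 4C EE 89.
In big-endian order the high byte comes first in memory.
The bytes are already most-significant first: 0x664CEE89.
0x664CEE89 = 1716317833.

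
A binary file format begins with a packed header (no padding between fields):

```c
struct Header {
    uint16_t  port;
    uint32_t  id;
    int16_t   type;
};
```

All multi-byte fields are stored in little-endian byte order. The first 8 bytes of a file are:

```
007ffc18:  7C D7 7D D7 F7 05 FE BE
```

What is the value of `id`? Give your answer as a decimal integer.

100128637

`id` follows `port` (2 bytes), so it starts at byte offset 2 and occupies 4 bytes.
Bytes at offsets 2..5: 7D D7 F7 05.
Little-endian stores the least-significant byte at the lowest address.
Reassemble most-significant byte first: 05 F7 D7 7D → 0x05F7D77D.
0x05F7D77D = 100128637.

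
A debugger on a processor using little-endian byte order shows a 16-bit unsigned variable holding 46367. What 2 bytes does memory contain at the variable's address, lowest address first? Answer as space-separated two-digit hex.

46367 in hexadecimal, padded to 16 bits, is 0xB51F.
Split into bytes (most-significant first): B5 1F.
In little-endian order the low byte comes first in memory.
So at ascending addresses the bytes are 1F B5.

1F B5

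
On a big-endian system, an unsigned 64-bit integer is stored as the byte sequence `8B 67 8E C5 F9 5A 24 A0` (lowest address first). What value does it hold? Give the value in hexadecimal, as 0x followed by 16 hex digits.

0x8B678EC5F95A24A0

Big-endian: lowest address holds the most-significant byte.
The bytes are already most-significant first: 0x8B678EC5F95A24A0.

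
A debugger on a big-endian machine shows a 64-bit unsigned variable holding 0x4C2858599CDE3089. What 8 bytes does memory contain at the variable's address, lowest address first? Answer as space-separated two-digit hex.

Split into bytes (most-significant first): 4C 28 58 59 9C DE 30 89.
In big-endian order the high byte comes first in memory.
So the memory order matches the most-significant-first order: 4C 28 58 59 9C DE 30 89.

4C 28 58 59 9C DE 30 89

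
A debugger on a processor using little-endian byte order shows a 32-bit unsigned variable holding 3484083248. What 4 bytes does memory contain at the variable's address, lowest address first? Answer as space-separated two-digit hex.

30 E4 AA CF

3484083248 in hexadecimal, padded to 32 bits, is 0xCFAAE430.
Split into bytes (most-significant first): CF AA E4 30.
Little-endian stores the least-significant byte at the lowest address.
So at ascending addresses the bytes are 30 E4 AA CF.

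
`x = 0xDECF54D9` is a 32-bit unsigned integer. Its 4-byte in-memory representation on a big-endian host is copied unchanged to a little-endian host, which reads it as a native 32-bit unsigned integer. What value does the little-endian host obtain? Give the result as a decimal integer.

Stored big-endian, the bytes at ascending addresses are DE CF 54 D9.
Read back as little-endian, the first byte is least significant, giving 0xD954CFDE.
0xD954CFDE = 3646214110.

3646214110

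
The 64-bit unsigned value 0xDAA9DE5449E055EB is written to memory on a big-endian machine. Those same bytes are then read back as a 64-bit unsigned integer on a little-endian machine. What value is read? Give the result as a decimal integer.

16957706577494583770

Stored big-endian, the bytes at ascending addresses are DA A9 DE 54 49 E0 55 EB.
Read back as little-endian, the first byte is least significant, giving 0xEB55E04954DEA9DA.
0xEB55E04954DEA9DA = 16957706577494583770.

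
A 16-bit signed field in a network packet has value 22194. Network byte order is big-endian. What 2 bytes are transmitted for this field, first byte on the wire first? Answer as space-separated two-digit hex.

56 B2

22194 in hexadecimal, padded to 16 bits, is 0x56B2.
Split into bytes (most-significant first): 56 B2.
Big-endian stores the most-significant byte at the lowest address.
So the memory order matches the most-significant-first order: 56 B2.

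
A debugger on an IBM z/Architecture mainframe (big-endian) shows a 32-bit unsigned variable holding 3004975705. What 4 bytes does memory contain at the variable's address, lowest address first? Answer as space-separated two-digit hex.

3004975705 in hexadecimal, padded to 32 bits, is 0xB31C4A59.
Split into bytes (most-significant first): B3 1C 4A 59.
Big-endian: lowest address holds the most-significant byte.
So the memory order matches the most-significant-first order: B3 1C 4A 59.

B3 1C 4A 59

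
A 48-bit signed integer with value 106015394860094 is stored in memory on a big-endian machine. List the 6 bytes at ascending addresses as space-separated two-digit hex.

106015394860094 in hexadecimal, padded to 48 bits, is 0x606BA1F38C3E.
Split into bytes (most-significant first): 60 6B A1 F3 8C 3E.
Big-endian: lowest address holds the most-significant byte.
So the memory order matches the most-significant-first order: 60 6B A1 F3 8C 3E.

60 6B A1 F3 8C 3E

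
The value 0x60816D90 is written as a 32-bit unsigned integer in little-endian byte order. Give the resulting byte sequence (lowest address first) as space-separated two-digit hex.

90 6D 81 60

Split into bytes (most-significant first): 60 81 6D 90.
In little-endian order the low byte comes first in memory.
So at ascending addresses the bytes are 90 6D 81 60.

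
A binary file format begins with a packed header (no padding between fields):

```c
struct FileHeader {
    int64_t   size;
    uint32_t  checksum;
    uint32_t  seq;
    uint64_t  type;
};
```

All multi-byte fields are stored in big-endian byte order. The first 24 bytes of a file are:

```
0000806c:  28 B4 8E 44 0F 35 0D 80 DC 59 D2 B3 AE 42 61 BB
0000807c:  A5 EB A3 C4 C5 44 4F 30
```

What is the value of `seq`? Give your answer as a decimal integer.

`seq` follows `size` (8 B), `checksum` (4 B), so it starts at offset 8 + 4 = 12 and occupies 4 bytes.
Bytes at offsets 12..15: AE 42 61 BB.
Big-endian stores the most-significant byte at the lowest address.
The bytes are already most-significant first: 0xAE4261BB.
0xAE4261BB = 2923585979.

2923585979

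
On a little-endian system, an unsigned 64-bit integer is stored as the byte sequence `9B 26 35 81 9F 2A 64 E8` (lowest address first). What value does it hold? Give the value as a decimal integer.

Little-endian: lowest address holds the least-significant byte.
Reassemble most-significant byte first: E8 64 2A 9F 81 35 26 9B → 0xE8642A9F8135269B.
0xE8642A9F8135269B = 16745556179026257563.

16745556179026257563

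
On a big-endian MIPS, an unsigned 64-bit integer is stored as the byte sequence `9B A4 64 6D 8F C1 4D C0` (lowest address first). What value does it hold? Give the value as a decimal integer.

11215199393785400768

Big-endian: lowest address holds the most-significant byte.
The bytes are already most-significant first: 0x9BA4646D8FC14DC0.
0x9BA4646D8FC14DC0 = 11215199393785400768.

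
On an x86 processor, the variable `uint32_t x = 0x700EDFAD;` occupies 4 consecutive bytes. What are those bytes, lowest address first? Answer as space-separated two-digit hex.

Split into bytes (most-significant first): 70 0E DF AD.
In little-endian order the low byte comes first in memory.
So at ascending addresses the bytes are AD DF 0E 70.

AD DF 0E 70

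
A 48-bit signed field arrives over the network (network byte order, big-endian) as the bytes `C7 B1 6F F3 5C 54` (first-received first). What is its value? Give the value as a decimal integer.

-61910075351980

Big-endian: lowest address holds the most-significant byte.
The bytes are already most-significant first: 0xC7B16FF35C54.
Top bit is set, so as a signed 48-bit value this is 0xC7B16FF35C54 − 2^48 = -61910075351980.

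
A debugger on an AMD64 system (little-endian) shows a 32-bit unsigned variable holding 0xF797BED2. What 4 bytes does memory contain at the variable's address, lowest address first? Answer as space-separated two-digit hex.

D2 BE 97 F7

Split into bytes (most-significant first): F7 97 BE D2.
In little-endian order the low byte comes first in memory.
So at ascending addresses the bytes are D2 BE 97 F7.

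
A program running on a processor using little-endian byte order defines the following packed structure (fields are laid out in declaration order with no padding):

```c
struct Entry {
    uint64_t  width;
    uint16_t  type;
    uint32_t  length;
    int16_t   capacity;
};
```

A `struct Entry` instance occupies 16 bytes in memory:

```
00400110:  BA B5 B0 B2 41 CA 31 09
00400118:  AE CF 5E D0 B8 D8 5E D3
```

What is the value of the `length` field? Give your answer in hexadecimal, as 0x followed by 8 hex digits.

0xD8B8D05E

`length` follows `width` (8 B), `type` (2 B), so it starts at offset 8 + 2 = 10 and occupies 4 bytes.
Bytes at offsets 10..13: 5E D0 B8 D8.
Little-endian stores the least-significant byte at the lowest address.
Reassemble most-significant byte first: D8 B8 D0 5E → 0xD8B8D05E.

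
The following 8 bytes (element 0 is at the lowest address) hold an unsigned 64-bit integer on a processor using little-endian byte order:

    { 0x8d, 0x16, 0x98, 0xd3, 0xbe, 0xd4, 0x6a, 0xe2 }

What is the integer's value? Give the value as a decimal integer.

16315086516161877645

Little-endian: lowest address holds the least-significant byte.
Reassemble most-significant byte first: E2 6A D4 BE D3 98 16 8D → 0xE26AD4BED398168D.
0xE26AD4BED398168D = 16315086516161877645.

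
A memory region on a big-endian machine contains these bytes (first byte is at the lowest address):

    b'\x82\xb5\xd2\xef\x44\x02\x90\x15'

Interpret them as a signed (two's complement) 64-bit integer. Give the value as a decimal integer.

In big-endian order the high byte comes first in memory.
The bytes are already most-significant first: 0x82B5D2EF44029015.
Top bit is set, so as a signed 64-bit value this is 0x82B5D2EF44029015 − 2^64 = -9028077952914255851.

-9028077952914255851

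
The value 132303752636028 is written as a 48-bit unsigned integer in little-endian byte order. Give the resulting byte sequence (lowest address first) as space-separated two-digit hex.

132303752636028 in hexadecimal, padded to 48 bits, is 0x78545E2DA67C.
Split into bytes (most-significant first): 78 54 5E 2D A6 7C.
Little-endian stores the least-significant byte at the lowest address.
So at ascending addresses the bytes are 7C A6 2D 5E 54 78.

7C A6 2D 5E 54 78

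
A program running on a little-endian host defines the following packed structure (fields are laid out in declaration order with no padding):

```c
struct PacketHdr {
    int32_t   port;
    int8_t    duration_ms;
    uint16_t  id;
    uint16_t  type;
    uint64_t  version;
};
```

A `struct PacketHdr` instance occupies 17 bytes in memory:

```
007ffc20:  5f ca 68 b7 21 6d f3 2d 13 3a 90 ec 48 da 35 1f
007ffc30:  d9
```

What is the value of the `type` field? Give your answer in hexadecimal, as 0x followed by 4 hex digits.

0x132D

`type` follows `port` (4 B), `duration_ms` (1 B), `id` (2 B), so it starts at offset 4 + 1 + 2 = 7 and occupies 2 bytes.
Bytes at offsets 7..8: 2D 13.
Little-endian stores the least-significant byte at the lowest address.
Reassemble most-significant byte first: 13 2D → 0x132D.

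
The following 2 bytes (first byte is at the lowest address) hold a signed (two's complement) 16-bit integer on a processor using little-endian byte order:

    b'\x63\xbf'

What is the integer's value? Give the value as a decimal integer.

-16541

In little-endian order the low byte comes first in memory.
Reassemble most-significant byte first: BF 63 → 0xBF63.
Top bit is set, so as a signed 16-bit value this is 0xBF63 − 2^16 = -16541.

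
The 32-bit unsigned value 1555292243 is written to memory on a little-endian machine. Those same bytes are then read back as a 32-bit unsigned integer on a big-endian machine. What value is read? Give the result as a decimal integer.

1555292243 in 32-bit hexadecimal is 0x5CB3E053.
Stored little-endian, the bytes at ascending addresses are 53 E0 B3 5C.
Read back as big-endian, the last byte is least significant, giving 0x53E0B35C.
0x53E0B35C = 1407234908.

1407234908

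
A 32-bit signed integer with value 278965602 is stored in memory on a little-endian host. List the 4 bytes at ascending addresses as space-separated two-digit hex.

62 AD A0 10

278965602 in hexadecimal, padded to 32 bits, is 0x10A0AD62.
Split into bytes (most-significant first): 10 A0 AD 62.
Little-endian: lowest address holds the least-significant byte.
So at ascending addresses the bytes are 62 AD A0 10.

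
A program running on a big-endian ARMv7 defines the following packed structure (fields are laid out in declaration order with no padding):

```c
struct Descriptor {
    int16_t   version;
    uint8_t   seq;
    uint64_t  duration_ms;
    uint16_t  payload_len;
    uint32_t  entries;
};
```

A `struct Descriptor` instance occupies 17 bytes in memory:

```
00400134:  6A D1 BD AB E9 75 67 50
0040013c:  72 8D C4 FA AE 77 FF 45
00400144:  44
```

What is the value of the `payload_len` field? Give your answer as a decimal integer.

64174

`payload_len` follows `version` (2 B), `seq` (1 B), `duration_ms` (8 B), so it starts at offset 2 + 1 + 8 = 11 and occupies 2 bytes.
Bytes at offsets 11..12: FA AE.
In big-endian order the high byte comes first in memory.
The bytes are already most-significant first: 0xFAAE.
0xFAAE = 64174.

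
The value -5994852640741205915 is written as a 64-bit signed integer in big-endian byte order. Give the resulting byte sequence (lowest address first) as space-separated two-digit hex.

Two's complement of -5994852640741205915 in 64 bits: 5994852640741205915 = 0x5331FEB6F431279B; invert → 0xACCE01490BCED864; add 1 → 0xACCE01490BCED865.
Split into bytes (most-significant first): AC CE 01 49 0B CE D8 65.
Big-endian: lowest address holds the most-significant byte.
So the memory order matches the most-significant-first order: AC CE 01 49 0B CE D8 65.

AC CE 01 49 0B CE D8 65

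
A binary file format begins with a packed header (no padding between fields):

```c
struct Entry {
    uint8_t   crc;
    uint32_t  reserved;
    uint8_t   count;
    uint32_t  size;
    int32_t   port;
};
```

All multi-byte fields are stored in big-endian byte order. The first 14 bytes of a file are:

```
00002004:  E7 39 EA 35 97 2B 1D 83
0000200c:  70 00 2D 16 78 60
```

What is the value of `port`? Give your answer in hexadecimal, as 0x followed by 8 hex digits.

0x2D167860

`port` follows `crc` (1 B), `reserved` (4 B), `count` (1 B), `size` (4 B), so it starts at offset 1 + 4 + 1 + 4 = 10 and occupies 4 bytes.
Bytes at offsets 10..13: 2D 16 78 60.
Big-endian stores the most-significant byte at the lowest address.
The bytes are already most-significant first: 0x2D167860.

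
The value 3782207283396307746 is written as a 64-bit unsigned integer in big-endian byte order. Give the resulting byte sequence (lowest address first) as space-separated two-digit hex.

34 7D 19 7C 39 BB 6B 22

3782207283396307746 in hexadecimal, padded to 64 bits, is 0x347D197C39BB6B22.
Split into bytes (most-significant first): 34 7D 19 7C 39 BB 6B 22.
Big-endian: lowest address holds the most-significant byte.
So the memory order matches the most-significant-first order: 34 7D 19 7C 39 BB 6B 22.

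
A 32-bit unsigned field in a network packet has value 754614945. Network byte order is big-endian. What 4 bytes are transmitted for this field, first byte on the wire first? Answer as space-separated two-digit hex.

754614945 in hexadecimal, padded to 32 bits, is 0x2CFA82A1.
Split into bytes (most-significant first): 2C FA 82 A1.
In big-endian order the high byte comes first in memory.
So the memory order matches the most-significant-first order: 2C FA 82 A1.

2C FA 82 A1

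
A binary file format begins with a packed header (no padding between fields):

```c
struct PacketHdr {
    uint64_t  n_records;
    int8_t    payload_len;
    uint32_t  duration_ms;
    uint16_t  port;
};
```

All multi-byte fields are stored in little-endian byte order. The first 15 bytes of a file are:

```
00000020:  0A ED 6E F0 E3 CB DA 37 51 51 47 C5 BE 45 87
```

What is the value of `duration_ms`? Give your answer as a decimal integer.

3200599889

`duration_ms` follows `n_records` (8 B), `payload_len` (1 B), so it starts at offset 8 + 1 = 9 and occupies 4 bytes.
Bytes at offsets 9..12: 51 47 C5 BE.
Little-endian stores the least-significant byte at the lowest address.
Reassemble most-significant byte first: BE C5 47 51 → 0xBEC54751.
0xBEC54751 = 3200599889.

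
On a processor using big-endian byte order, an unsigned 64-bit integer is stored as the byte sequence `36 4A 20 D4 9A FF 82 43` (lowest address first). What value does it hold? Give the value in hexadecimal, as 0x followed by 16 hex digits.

0x364A20D49AFF8243

Big-endian stores the most-significant byte at the lowest address.
The bytes are already most-significant first: 0x364A20D49AFF8243.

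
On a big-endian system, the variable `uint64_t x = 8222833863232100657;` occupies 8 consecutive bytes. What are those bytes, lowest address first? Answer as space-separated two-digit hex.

8222833863232100657 in hexadecimal, padded to 64 bits, is 0x721D5FD509009931.
Split into bytes (most-significant first): 72 1D 5F D5 09 00 99 31.
In big-endian order the high byte comes first in memory.
So the memory order matches the most-significant-first order: 72 1D 5F D5 09 00 99 31.

72 1D 5F D5 09 00 99 31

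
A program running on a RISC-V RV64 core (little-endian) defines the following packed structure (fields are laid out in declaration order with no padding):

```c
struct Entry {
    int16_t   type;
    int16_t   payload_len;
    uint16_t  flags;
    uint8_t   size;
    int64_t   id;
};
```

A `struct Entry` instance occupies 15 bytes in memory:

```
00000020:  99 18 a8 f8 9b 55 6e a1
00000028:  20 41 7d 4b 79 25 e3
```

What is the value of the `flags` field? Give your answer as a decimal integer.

`flags` follows `type` (2 B), `payload_len` (2 B), so it starts at offset 2 + 2 = 4 and occupies 2 bytes.
Bytes at offsets 4..5: 9B 55.
In little-endian order the low byte comes first in memory.
Reassemble most-significant byte first: 55 9B → 0x559B.
0x559B = 21915.

21915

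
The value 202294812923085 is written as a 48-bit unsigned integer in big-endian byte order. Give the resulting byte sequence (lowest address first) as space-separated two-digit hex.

B7 FC 6E 76 D4 CD

202294812923085 in hexadecimal, padded to 48 bits, is 0xB7FC6E76D4CD.
Split into bytes (most-significant first): B7 FC 6E 76 D4 CD.
Big-endian: lowest address holds the most-significant byte.
So the memory order matches the most-significant-first order: B7 FC 6E 76 D4 CD.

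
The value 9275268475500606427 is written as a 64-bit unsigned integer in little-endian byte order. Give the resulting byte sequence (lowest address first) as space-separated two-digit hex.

DB B3 97 36 89 5F B8 80

9275268475500606427 in hexadecimal, padded to 64 bits, is 0x80B85F893697B3DB.
Split into bytes (most-significant first): 80 B8 5F 89 36 97 B3 DB.
Little-endian stores the least-significant byte at the lowest address.
So at ascending addresses the bytes are DB B3 97 36 89 5F B8 80.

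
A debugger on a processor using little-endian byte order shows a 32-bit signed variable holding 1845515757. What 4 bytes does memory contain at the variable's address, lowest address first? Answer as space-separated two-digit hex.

ED 55 00 6E

1845515757 in hexadecimal, padded to 32 bits, is 0x6E0055ED.
Split into bytes (most-significant first): 6E 00 55 ED.
In little-endian order the low byte comes first in memory.
So at ascending addresses the bytes are ED 55 00 6E.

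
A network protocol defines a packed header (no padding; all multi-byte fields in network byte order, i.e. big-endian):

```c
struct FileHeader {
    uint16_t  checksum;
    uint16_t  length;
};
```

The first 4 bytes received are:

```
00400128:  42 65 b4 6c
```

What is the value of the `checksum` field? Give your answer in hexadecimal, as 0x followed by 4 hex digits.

`checksum` is the first field, at byte offset 0, occupying 2 bytes.
Bytes at offsets 0..1: 42 65.
Big-endian stores the most-significant byte at the lowest address.
The bytes are already most-significant first: 0x4265.

0x4265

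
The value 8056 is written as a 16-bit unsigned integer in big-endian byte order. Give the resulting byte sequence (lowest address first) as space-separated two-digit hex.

1F 78

8056 in hexadecimal, padded to 16 bits, is 0x1F78.
Split into bytes (most-significant first): 1F 78.
In big-endian order the high byte comes first in memory.
So the memory order matches the most-significant-first order: 1F 78.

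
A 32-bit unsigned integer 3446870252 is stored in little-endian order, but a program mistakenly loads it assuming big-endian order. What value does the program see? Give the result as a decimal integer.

3446870252 in 32-bit hexadecimal is 0xCD7310EC.
Stored little-endian, the bytes at ascending addresses are EC 10 73 CD.
Read back as big-endian, the last byte is least significant, giving 0xEC1073CD.
0xEC1073CD = 3960501197.

3960501197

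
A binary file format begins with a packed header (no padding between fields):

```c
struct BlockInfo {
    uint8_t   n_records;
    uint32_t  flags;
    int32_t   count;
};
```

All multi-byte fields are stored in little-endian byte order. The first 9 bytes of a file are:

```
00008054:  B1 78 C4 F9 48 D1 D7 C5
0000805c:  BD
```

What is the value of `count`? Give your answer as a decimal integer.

`count` follows `n_records` (1 B), `flags` (4 B), so it starts at offset 1 + 4 = 5 and occupies 4 bytes.
Bytes at offsets 5..8: D1 D7 C5 BD.
In little-endian order the low byte comes first in memory.
Reassemble most-significant byte first: BD C5 D7 D1 → 0xBDC5D7D1.
Top bit is set, so as a signed 32-bit value this is 0xBDC5D7D1 − 2^32 = -1111107631.

-1111107631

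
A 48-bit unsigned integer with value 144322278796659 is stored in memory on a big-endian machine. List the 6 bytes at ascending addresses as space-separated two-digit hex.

144322278796659 in hexadecimal, padded to 48 bits, is 0x8342A6292D73.
Split into bytes (most-significant first): 83 42 A6 29 2D 73.
Big-endian stores the most-significant byte at the lowest address.
So the memory order matches the most-significant-first order: 83 42 A6 29 2D 73.

83 42 A6 29 2D 73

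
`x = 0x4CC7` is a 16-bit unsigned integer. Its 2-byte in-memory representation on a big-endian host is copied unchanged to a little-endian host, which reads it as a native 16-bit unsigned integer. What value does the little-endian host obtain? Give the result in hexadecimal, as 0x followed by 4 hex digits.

0xC74C

Stored big-endian, the bytes at ascending addresses are 4C C7.
Read back as little-endian, the first byte is least significant, giving 0xC74C.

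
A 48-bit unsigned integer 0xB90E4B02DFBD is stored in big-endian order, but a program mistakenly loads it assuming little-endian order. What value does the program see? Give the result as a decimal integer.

208765513830073

Stored big-endian, the bytes at ascending addresses are B9 0E 4B 02 DF BD.
Read back as little-endian, the first byte is least significant, giving 0xBDDF024B0EB9.
0xBDDF024B0EB9 = 208765513830073.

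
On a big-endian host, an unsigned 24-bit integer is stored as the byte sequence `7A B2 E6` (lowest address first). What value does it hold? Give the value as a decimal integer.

Big-endian: lowest address holds the most-significant byte.
The bytes are already most-significant first: 0x7AB2E6.
0x7AB2E6 = 8041190.

8041190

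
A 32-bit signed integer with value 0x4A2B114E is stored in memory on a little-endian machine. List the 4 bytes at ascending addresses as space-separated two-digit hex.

4E 11 2B 4A

Split into bytes (most-significant first): 4A 2B 11 4E.
Little-endian stores the least-significant byte at the lowest address.
So at ascending addresses the bytes are 4E 11 2B 4A.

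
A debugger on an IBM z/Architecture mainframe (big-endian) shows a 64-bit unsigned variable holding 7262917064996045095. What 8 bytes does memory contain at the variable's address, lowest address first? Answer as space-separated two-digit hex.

64 CB 10 97 0C 36 41 27

7262917064996045095 in hexadecimal, padded to 64 bits, is 0x64CB10970C364127.
Split into bytes (most-significant first): 64 CB 10 97 0C 36 41 27.
Big-endian: lowest address holds the most-significant byte.
So the memory order matches the most-significant-first order: 64 CB 10 97 0C 36 41 27.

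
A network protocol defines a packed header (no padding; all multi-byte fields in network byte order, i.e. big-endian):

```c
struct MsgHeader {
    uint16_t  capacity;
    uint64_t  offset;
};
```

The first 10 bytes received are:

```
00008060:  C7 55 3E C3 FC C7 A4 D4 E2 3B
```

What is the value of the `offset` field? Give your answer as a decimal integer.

`offset` follows `capacity` (2 bytes), so it starts at byte offset 2 and occupies 8 bytes.
Bytes at offsets 2..9: 3E C3 FC C7 A4 D4 E2 3B.
Big-endian stores the most-significant byte at the lowest address.
The bytes are already most-significant first: 0x3EC3FCC7A4D4E23B.
0x3EC3FCC7A4D4E23B = 4522736385204216379.

4522736385204216379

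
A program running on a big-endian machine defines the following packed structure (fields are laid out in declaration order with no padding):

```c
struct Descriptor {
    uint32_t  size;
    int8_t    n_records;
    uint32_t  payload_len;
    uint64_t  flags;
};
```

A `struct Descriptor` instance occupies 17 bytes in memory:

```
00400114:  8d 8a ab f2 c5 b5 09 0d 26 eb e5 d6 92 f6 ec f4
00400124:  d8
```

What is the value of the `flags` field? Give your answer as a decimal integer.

16998228295276098776

`flags` follows `size` (4 B), `n_records` (1 B), `payload_len` (4 B), so it starts at offset 4 + 1 + 4 = 9 and occupies 8 bytes.
Bytes at offsets 9..16: EB E5 D6 92 F6 EC F4 D8.
Big-endian: lowest address holds the most-significant byte.
The bytes are already most-significant first: 0xEBE5D692F6ECF4D8.
0xEBE5D692F6ECF4D8 = 16998228295276098776.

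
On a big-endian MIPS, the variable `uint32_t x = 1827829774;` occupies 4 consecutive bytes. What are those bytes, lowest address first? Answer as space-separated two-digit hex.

6C F2 78 0E

1827829774 in hexadecimal, padded to 32 bits, is 0x6CF2780E.
Split into bytes (most-significant first): 6C F2 78 0E.
Big-endian: lowest address holds the most-significant byte.
So the memory order matches the most-significant-first order: 6C F2 78 0E.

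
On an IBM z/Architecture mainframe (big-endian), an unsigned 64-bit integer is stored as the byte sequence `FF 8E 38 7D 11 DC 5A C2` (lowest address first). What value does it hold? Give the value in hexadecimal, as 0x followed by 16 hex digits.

In big-endian order the high byte comes first in memory.
The bytes are already most-significant first: 0xFF8E387D11DC5AC2.

0xFF8E387D11DC5AC2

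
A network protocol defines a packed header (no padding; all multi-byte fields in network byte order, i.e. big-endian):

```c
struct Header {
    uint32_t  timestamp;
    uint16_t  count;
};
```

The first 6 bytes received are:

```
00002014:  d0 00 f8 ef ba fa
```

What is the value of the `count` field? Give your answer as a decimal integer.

47866

`count` follows `timestamp` (4 bytes), so it starts at byte offset 4 and occupies 2 bytes.
Bytes at offsets 4..5: BA FA.
Big-endian stores the most-significant byte at the lowest address.
The bytes are already most-significant first: 0xBAFA.
0xBAFA = 47866.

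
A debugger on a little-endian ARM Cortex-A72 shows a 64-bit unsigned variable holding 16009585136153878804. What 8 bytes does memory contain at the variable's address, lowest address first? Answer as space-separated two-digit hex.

14 61 D3 E1 DB 78 2D DE

16009585136153878804 in hexadecimal, padded to 64 bits, is 0xDE2D78DBE1D36114.
Split into bytes (most-significant first): DE 2D 78 DB E1 D3 61 14.
Little-endian: lowest address holds the least-significant byte.
So at ascending addresses the bytes are 14 61 D3 E1 DB 78 2D DE.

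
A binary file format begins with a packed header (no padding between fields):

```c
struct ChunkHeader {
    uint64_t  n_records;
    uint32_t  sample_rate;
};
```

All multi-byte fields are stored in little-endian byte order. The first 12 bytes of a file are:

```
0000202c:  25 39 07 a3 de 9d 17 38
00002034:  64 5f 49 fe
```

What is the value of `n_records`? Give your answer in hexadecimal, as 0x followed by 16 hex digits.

0x38179DDEA3073925

`n_records` is the first field, at byte offset 0, occupying 8 bytes.
Bytes at offsets 0..7: 25 39 07 A3 DE 9D 17 38.
Little-endian stores the least-significant byte at the lowest address.
Reassemble most-significant byte first: 38 17 9D DE A3 07 39 25 → 0x38179DDEA3073925.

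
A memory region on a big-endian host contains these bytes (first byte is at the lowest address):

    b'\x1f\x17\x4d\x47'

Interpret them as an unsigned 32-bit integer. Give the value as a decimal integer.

Big-endian stores the most-significant byte at the lowest address.
The bytes are already most-significant first: 0x1F174D47.
0x1F174D47 = 521620807.

521620807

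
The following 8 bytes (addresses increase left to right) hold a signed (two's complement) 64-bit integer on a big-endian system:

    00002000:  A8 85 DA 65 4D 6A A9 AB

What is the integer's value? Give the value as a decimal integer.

-6303391974809753173

In big-endian order the high byte comes first in memory.
The bytes are already most-significant first: 0xA885DA654D6AA9AB.
Top bit is set, so as a signed 64-bit value this is 0xA885DA654D6AA9AB − 2^64 = -6303391974809753173.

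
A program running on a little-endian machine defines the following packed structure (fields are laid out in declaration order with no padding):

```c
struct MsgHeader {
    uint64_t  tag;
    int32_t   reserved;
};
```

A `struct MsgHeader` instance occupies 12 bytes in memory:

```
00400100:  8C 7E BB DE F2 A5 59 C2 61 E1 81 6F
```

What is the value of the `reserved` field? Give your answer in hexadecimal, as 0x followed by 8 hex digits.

`reserved` follows `tag` (8 bytes), so it starts at byte offset 8 and occupies 4 bytes.
Bytes at offsets 8..11: 61 E1 81 6F.
Little-endian: lowest address holds the least-significant byte.
Reassemble most-significant byte first: 6F 81 E1 61 → 0x6F81E161.

0x6F81E161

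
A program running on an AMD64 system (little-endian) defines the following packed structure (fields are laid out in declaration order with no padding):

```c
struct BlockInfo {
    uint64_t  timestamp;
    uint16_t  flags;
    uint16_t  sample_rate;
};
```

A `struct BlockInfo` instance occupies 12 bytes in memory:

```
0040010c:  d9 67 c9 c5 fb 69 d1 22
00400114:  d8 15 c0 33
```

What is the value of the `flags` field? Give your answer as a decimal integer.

`flags` follows `timestamp` (8 bytes), so it starts at byte offset 8 and occupies 2 bytes.
Bytes at offsets 8..9: D8 15.
In little-endian order the low byte comes first in memory.
Reassemble most-significant byte first: 15 D8 → 0x15D8.
0x15D8 = 5592.

5592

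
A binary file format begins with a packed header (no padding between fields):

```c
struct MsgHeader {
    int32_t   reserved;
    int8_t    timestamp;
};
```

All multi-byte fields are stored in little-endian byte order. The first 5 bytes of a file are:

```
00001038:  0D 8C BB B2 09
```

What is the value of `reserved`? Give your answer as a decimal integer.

`reserved` is the first field, at byte offset 0, occupying 4 bytes.
Bytes at offsets 0..3: 0D 8C BB B2.
Little-endian stores the least-significant byte at the lowest address.
Reassemble most-significant byte first: B2 BB 8C 0D → 0xB2BB8C0D.
Top bit is set, so as a signed 32-bit value this is 0xB2BB8C0D − 2^32 = -1296331763.

-1296331763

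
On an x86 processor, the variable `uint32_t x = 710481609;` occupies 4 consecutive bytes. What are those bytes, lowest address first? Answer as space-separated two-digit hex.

C9 16 59 2A

710481609 in hexadecimal, padded to 32 bits, is 0x2A5916C9.
Split into bytes (most-significant first): 2A 59 16 C9.
Little-endian stores the least-significant byte at the lowest address.
So at ascending addresses the bytes are C9 16 59 2A.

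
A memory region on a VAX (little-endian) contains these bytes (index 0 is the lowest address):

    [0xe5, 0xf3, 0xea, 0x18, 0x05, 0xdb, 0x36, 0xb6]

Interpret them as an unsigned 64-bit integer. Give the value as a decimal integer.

Little-endian stores the least-significant byte at the lowest address.
Reassemble most-significant byte first: B6 36 DB 05 18 EA F3 E5 → 0xB636DB0518EAF3E5.
0xB636DB0518EAF3E5 = 13129922578584630245.

13129922578584630245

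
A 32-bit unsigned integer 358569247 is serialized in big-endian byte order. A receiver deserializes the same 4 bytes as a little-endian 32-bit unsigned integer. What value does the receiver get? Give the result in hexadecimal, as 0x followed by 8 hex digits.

0x1F555F15

358569247 in 32-bit hexadecimal is 0x155F551F.
Stored big-endian, the bytes at ascending addresses are 15 5F 55 1F.
Read back as little-endian, the first byte is least significant, giving 0x1F555F15.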